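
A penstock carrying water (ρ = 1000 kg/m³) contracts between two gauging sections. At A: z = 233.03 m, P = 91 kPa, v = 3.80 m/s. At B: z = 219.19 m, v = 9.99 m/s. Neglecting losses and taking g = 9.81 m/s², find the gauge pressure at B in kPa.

Pressure head at A: ψ₁ = P₁/(ρg) = 91×1000 / (1000 × 9.81) = 9.28 m.
Velocity heads: v₁²/2g = 3.80²/19.62 = 0.736 m; v₂²/2g = 9.99²/19.62 = 5.087 m.
Total head H = z₁ + ψ₁ + v₁²/2g = 233.03 + 9.28 + 0.736 = 243.05 m.
ψ₂ = H − z₂ − v₂²/2g = 243.05 − 219.19 − 5.087 = 18.77 m.
P₂ = ρgψ₂ = 1000 × 9.81 × 18.77 ≈ 184 kPa.

P₂ ≈ 184 kPa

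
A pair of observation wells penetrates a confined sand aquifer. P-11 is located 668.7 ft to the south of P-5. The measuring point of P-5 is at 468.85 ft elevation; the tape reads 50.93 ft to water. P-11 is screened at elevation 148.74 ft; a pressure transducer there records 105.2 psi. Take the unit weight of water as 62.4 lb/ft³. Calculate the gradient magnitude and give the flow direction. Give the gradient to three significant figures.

i ≈ 0.0395; groundwater flows toward the south

Total head at P-5: h = 468.85 − 50.93 = 417.92 ft.
Pressure head at P-11: ψ = 144·P/γ = 144 × 105.2 / 62.4 = 242.77 ft.
Total head at P-11: h = z + ψ = 148.74 + 242.77 = 391.51 ft.
Head difference: h(P-5) − h(P-11) = 417.92 − 391.51 = 26.41 ft.
Hydraulic gradient: i = |Δh| / L = 26.41 / 668.7 = 0.0395.
Flow is from higher to lower head: from P-5 toward P-11, i.e. toward the south.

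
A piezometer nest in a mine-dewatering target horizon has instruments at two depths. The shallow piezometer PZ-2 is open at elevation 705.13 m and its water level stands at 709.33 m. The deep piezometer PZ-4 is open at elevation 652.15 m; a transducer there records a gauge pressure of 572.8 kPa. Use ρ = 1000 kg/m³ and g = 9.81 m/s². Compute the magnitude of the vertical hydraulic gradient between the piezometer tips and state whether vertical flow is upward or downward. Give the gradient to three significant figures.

|i_v| ≈ 0.0228; vertical flow is upward

Total head at PZ-2: h = 709.33 m (water level in the standpipe).
Pressure head at PZ-4: ψ = P/(ρg) = 572.8×1000 / (1000 × 9.81) = 58.39 m.
Total head at PZ-4: h = z + ψ = 652.15 + 58.39 = 710.54 m.
Δh = h(PZ-2) − h(PZ-4) = 709.33 − 710.54 = -1.21 m.
Vertical separation Δz = 705.13 − 652.15 = 52.98 m.
|i_v| = |Δh| / Δz = 1.21 / 52.98 = 0.0228.
Head is higher in the deep piezometer, so vertical flow is upward (discharge condition).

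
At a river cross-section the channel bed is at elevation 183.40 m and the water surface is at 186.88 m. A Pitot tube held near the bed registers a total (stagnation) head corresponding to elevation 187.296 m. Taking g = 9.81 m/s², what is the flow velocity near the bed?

v ≈ 2.86 m/s

Near the bed, under hydrostatic conditions, the piezometric head (z + ψ) equals the free-surface elevation, 186.88 m.
Velocity head = total − piezometric = 187.296 − 186.88 = 0.416 m.
v = √(2g·h_v) = √(2 × 9.81 × 0.416) = 2.86 m/s.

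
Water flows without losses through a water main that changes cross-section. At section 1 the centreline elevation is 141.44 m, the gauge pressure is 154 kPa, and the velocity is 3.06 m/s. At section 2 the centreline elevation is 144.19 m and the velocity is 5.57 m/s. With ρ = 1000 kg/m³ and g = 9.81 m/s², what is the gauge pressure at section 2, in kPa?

P₂ ≈ 116 kPa

Pressure head at 1: ψ₁ = P₁/(ρg) = 154×1000 / (1000 × 9.81) = 15.70 m.
Velocity heads: v₁²/2g = 3.06²/19.62 = 0.477 m; v₂²/2g = 5.57²/19.62 = 1.581 m.
Total head H = z₁ + ψ₁ + v₁²/2g = 141.44 + 15.70 + 0.477 = 157.62 m.
ψ₂ = H − z₂ − v₂²/2g = 157.62 − 144.19 − 1.581 = 11.85 m.
P₂ = ρgψ₂ = 1000 × 9.81 × 11.85 ≈ 116 kPa.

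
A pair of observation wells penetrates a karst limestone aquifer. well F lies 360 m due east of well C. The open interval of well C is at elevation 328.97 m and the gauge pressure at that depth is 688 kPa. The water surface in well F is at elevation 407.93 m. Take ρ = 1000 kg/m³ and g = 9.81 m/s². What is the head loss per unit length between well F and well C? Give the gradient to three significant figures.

Pressure head at well C: ψ = P/(ρg) = 688×1000 / (1000 × 9.81) = 70.13 m.
Total head at well C: h = z + ψ = 328.97 + 70.13 = 399.10 m.
Total head at well F: h = 407.93 m (water level in the piezometer is the total head).
Head difference: h(well C) − h(well F) = 399.10 − 407.93 = -8.83 m.
Hydraulic gradient: i = |Δh| / L = 8.83 / 360 = 0.0245.

i ≈ 0.0245 m/m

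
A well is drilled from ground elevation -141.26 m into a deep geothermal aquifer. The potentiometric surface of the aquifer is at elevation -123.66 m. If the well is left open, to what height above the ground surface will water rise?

≈ 17.60 m above ground

Water rises to the potentiometric surface, so the rise above ground = -123.66 − (-141.26) = 17.60 m.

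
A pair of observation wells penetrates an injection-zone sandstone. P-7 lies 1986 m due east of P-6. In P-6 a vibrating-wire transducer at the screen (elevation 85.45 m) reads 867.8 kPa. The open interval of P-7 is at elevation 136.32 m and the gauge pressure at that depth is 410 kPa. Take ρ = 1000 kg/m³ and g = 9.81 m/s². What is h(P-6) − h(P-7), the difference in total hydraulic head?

Pressure head at P-6: ψ = P/(ρg) = 867.8×1000 / (1000 × 9.81) = 88.46 m.
Total head at P-6: h = z + ψ = 85.45 + 88.46 = 173.91 m.
Pressure head at P-7: ψ = P/(ρg) = 410×1000 / (1000 × 9.81) = 41.79 m.
Total head at P-7: h = z + ψ = 136.32 + 41.79 = 178.11 m.
Head difference: h(P-6) − h(P-7) = 173.91 − 178.11 = -4.20 m.

Δh ≈ -4.20 m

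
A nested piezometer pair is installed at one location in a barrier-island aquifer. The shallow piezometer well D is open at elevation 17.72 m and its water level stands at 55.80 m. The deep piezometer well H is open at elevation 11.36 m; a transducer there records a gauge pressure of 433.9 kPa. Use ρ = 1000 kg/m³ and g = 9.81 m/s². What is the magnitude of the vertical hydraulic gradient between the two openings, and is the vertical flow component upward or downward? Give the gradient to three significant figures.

Total head at well D: h = 55.80 m (water level in the standpipe).
Pressure head at well H: ψ = P/(ρg) = 433.9×1000 / (1000 × 9.81) = 44.23 m.
Total head at well H: h = z + ψ = 11.36 + 44.23 = 55.59 m.
Δh = h(well D) − h(well H) = 55.80 − 55.59 = 0.21 m.
Vertical separation Δz = 17.72 − 11.36 = 6.36 m.
|i_v| = |Δh| / Δz = 0.21 / 6.36 = 0.0330.
Head is higher in the shallow piezometer, so vertical flow is downward (recharge condition).

|i_v| ≈ 0.0330; vertical flow is downward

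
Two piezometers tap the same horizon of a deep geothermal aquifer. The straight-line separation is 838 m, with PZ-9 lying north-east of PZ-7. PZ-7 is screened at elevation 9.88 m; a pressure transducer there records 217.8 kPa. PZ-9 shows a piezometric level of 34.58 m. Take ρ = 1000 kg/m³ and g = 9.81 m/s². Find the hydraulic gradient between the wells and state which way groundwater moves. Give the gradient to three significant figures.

i ≈ 0.00298; groundwater flows toward the south-west

Pressure head at PZ-7: ψ = P/(ρg) = 217.8×1000 / (1000 × 9.81) = 22.20 m.
Total head at PZ-7: h = z + ψ = 9.88 + 22.20 = 32.08 m.
Total head at PZ-9: h = 34.58 m (water level in the piezometer is the total head).
Head difference: h(PZ-7) − h(PZ-9) = 32.08 − 34.58 = -2.50 m.
Hydraulic gradient: i = |Δh| / L = 2.50 / 838 = 0.00298.
Flow is from higher to lower head: from PZ-9 toward PZ-7, i.e. toward the south-west.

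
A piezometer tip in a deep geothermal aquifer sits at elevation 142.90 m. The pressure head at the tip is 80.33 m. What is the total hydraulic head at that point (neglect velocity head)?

h ≈ 223.23 m

h = z + ψ = 142.90 + 80.33 = 223.23 m.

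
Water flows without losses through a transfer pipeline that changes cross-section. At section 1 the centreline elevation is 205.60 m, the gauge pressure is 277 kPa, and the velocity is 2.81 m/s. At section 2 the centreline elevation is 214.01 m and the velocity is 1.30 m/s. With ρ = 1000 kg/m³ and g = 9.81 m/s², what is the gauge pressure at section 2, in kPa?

P₂ ≈ 198 kPa

Pressure head at 1: ψ₁ = P₁/(ρg) = 277×1000 / (1000 × 9.81) = 28.24 m.
Velocity heads: v₁²/2g = 2.81²/19.62 = 0.402 m; v₂²/2g = 1.30²/19.62 = 0.086 m.
Total head H = z₁ + ψ₁ + v₁²/2g = 205.60 + 28.24 + 0.402 = 234.24 m.
ψ₂ = H − z₂ − v₂²/2g = 234.24 − 214.01 − 0.086 = 20.14 m.
P₂ = ρgψ₂ = 1000 × 9.81 × 20.14 ≈ 198 kPa.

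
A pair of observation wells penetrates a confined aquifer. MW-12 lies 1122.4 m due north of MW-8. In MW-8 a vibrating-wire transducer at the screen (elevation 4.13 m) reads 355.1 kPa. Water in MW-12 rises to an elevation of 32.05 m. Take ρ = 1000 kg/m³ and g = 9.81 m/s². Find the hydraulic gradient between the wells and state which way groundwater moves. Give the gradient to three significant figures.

Pressure head at MW-8: ψ = P/(ρg) = 355.1×1000 / (1000 × 9.81) = 36.20 m.
Total head at MW-8: h = z + ψ = 4.13 + 36.20 = 40.33 m.
Total head at MW-12: h = 32.05 m (water level in the piezometer is the total head).
Head difference: h(MW-8) − h(MW-12) = 40.33 − 32.05 = 8.28 m.
Hydraulic gradient: i = |Δh| / L = 8.28 / 1122.4 = 0.00738.
Flow is from higher to lower head: from MW-8 toward MW-12, i.e. toward the north.

i ≈ 0.00738; groundwater flows toward the north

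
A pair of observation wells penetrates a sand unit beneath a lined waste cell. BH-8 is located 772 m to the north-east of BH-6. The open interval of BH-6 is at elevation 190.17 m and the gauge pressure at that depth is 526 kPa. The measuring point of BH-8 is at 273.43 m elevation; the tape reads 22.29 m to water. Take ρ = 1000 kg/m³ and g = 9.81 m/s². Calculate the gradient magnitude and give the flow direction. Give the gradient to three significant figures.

Pressure head at BH-6: ψ = P/(ρg) = 526×1000 / (1000 × 9.81) = 53.62 m.
Total head at BH-6: h = z + ψ = 190.17 + 53.62 = 243.79 m.
Total head at BH-8: h = 273.43 − 22.29 = 251.14 m.
Head difference: h(BH-6) − h(BH-8) = 243.79 − 251.14 = -7.35 m.
Hydraulic gradient: i = |Δh| / L = 7.35 / 772 = 0.00952.
Flow is from higher to lower head: from BH-8 toward BH-6, i.e. toward the south-west.

i ≈ 0.00952; groundwater flows toward the south-west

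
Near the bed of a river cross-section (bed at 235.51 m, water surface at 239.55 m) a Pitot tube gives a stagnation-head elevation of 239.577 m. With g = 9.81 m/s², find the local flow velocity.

Near the bed, under hydrostatic conditions, the piezometric head (z + ψ) equals the free-surface elevation, 239.55 m.
Velocity head = total − piezometric = 239.577 − 239.55 = 0.027 m.
v = √(2g·h_v) = √(2 × 9.81 × 0.027) = 0.728 m/s.

v ≈ 0.728 m/s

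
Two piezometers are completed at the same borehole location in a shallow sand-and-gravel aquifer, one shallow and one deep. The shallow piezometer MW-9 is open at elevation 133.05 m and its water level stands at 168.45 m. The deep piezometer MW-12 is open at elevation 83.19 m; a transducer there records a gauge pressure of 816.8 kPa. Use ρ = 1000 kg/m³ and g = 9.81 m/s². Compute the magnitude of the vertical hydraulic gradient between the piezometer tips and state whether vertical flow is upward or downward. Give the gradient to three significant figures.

Total head at MW-9: h = 168.45 m (water level in the standpipe).
Pressure head at MW-12: ψ = P/(ρg) = 816.8×1000 / (1000 × 9.81) = 83.26 m.
Total head at MW-12: h = z + ψ = 83.19 + 83.26 = 166.45 m.
Δh = h(MW-9) − h(MW-12) = 168.45 − 166.45 = 2.00 m.
Vertical separation Δz = 133.05 − 83.19 = 49.86 m.
|i_v| = |Δh| / Δz = 2.00 / 49.86 = 0.0401.
Head is higher in the shallow piezometer, so vertical flow is downward (recharge condition).

|i_v| ≈ 0.0401; vertical flow is downward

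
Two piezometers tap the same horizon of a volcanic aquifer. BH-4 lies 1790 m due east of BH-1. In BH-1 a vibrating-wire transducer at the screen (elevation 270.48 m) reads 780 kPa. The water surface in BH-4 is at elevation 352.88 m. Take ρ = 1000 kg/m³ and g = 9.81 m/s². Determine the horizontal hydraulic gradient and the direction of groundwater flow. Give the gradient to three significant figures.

i ≈ 0.00161; groundwater flows toward the west

Pressure head at BH-1: ψ = P/(ρg) = 780×1000 / (1000 × 9.81) = 79.51 m.
Total head at BH-1: h = z + ψ = 270.48 + 79.51 = 349.99 m.
Total head at BH-4: h = 352.88 m (water level in the piezometer is the total head).
Head difference: h(BH-1) − h(BH-4) = 349.99 − 352.88 = -2.89 m.
Hydraulic gradient: i = |Δh| / L = 2.89 / 1790 = 0.00161.
Flow is from higher to lower head: from BH-4 toward BH-1, i.e. toward the west.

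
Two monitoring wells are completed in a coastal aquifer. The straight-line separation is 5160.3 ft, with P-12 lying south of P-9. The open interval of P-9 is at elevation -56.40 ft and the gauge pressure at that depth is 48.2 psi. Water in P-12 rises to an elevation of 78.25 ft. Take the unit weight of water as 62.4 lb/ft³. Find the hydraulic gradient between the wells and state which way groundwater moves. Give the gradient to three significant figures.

Pressure head at P-9: ψ = 144·P/γ = 144 × 48.2 / 62.4 = 111.23 ft.
Total head at P-9: h = z + ψ = -56.40 + 111.23 = 54.83 ft.
Total head at P-12: h = 78.25 ft (water level in the piezometer is the total head).
Head difference: h(P-9) − h(P-12) = 54.83 − 78.25 = -23.42 ft.
Hydraulic gradient: i = |Δh| / L = 23.42 / 5160.3 = 0.00454.
Flow is from higher to lower head: from P-12 toward P-9, i.e. toward the north.

i ≈ 0.00454; groundwater flows toward the north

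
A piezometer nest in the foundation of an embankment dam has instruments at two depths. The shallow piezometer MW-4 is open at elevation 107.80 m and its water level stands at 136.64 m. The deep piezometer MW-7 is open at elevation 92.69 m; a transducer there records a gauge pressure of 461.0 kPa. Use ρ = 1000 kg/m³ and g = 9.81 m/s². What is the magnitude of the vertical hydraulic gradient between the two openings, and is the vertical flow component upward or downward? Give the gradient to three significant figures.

|i_v| ≈ 0.201; vertical flow is upward

Total head at MW-4: h = 136.64 m (water level in the standpipe).
Pressure head at MW-7: ψ = P/(ρg) = 461.0×1000 / (1000 × 9.81) = 46.99 m.
Total head at MW-7: h = z + ψ = 92.69 + 46.99 = 139.68 m.
Δh = h(MW-4) − h(MW-7) = 136.64 − 139.68 = -3.04 m.
Vertical separation Δz = 107.80 − 92.69 = 15.11 m.
|i_v| = |Δh| / Δz = 3.04 / 15.11 = 0.201.
Head is higher in the deep piezometer, so vertical flow is upward (discharge condition).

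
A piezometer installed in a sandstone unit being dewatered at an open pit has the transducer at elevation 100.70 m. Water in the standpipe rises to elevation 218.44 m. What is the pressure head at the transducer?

Total head h = 218.44 m (the water-surface elevation in the piezometer).
Pressure head ψ = h − z = 218.44 − 100.70 = 117.74 m.

ψ ≈ 117.74 m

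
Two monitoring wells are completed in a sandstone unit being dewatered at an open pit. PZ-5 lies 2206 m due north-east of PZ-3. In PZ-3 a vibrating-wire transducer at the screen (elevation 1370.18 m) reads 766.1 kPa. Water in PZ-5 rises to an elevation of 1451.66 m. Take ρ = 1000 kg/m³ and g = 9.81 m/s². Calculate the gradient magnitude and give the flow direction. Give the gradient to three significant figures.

Pressure head at PZ-3: ψ = P/(ρg) = 766.1×1000 / (1000 × 9.81) = 78.09 m.
Total head at PZ-3: h = z + ψ = 1370.18 + 78.09 = 1448.27 m.
Total head at PZ-5: h = 1451.66 m (water level in the piezometer is the total head).
Head difference: h(PZ-3) − h(PZ-5) = 1448.27 − 1451.66 = -3.39 m.
Hydraulic gradient: i = |Δh| / L = 3.39 / 2206 = 0.00154.
Flow is from higher to lower head: from PZ-5 toward PZ-3, i.e. toward the south-west.

i ≈ 0.00154; groundwater flows toward the south-west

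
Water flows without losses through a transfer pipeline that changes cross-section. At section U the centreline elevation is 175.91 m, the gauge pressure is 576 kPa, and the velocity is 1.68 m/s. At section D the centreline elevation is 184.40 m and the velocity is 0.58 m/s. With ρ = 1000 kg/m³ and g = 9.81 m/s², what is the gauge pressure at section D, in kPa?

P₂ ≈ 494 kPa

Pressure head at U: ψ₁ = P₁/(ρg) = 576×1000 / (1000 × 9.81) = 58.72 m.
Velocity heads: v₁²/2g = 1.68²/19.62 = 0.144 m; v₂²/2g = 0.58²/19.62 = 0.017 m.
Total head H = z₁ + ψ₁ + v₁²/2g = 175.91 + 58.72 + 0.144 = 234.77 m.
ψ₂ = H − z₂ − v₂²/2g = 234.77 − 184.40 − 0.017 = 50.35 m.
P₂ = ρgψ₂ = 1000 × 9.81 × 50.35 ≈ 494 kPa.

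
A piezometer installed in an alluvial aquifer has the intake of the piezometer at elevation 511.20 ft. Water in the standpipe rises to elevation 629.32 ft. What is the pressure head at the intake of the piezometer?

Total head h = 629.32 ft (the water-surface elevation in the piezometer).
Pressure head ψ = h − z = 629.32 − 511.20 = 118.12 ft.

ψ ≈ 118.12 ft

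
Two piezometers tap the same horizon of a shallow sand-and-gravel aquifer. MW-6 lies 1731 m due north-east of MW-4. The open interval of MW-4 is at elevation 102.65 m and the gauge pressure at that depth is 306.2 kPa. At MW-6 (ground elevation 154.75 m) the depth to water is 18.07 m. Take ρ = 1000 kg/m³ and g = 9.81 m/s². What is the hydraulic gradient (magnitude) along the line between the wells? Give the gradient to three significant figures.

i ≈ 0.00163

Pressure head at MW-4: ψ = P/(ρg) = 306.2×1000 / (1000 × 9.81) = 31.21 m.
Total head at MW-4: h = z + ψ = 102.65 + 31.21 = 133.86 m.
Total head at MW-6: h = 154.75 − 18.07 = 136.68 m.
Head difference: h(MW-4) − h(MW-6) = 133.86 − 136.68 = -2.82 m.
Hydraulic gradient: i = |Δh| / L = 2.82 / 1731 = 0.00163.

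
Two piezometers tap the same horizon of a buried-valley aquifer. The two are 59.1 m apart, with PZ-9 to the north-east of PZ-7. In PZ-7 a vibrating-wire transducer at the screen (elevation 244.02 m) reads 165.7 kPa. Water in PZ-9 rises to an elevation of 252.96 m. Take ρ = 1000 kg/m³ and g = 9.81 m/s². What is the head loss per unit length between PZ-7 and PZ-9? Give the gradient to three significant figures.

Pressure head at PZ-7: ψ = P/(ρg) = 165.7×1000 / (1000 × 9.81) = 16.89 m.
Total head at PZ-7: h = z + ψ = 244.02 + 16.89 = 260.91 m.
Total head at PZ-9: h = 252.96 m (water level in the piezometer is the total head).
Head difference: h(PZ-7) − h(PZ-9) = 260.91 − 252.96 = 7.95 m.
Hydraulic gradient: i = |Δh| / L = 7.95 / 59.1 = 0.135.

i ≈ 0.135 m/m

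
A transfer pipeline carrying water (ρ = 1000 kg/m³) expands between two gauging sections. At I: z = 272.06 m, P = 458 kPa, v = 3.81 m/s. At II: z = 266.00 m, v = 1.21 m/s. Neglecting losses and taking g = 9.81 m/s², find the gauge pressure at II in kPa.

P₂ ≈ 524 kPa

Pressure head at I: ψ₁ = P₁/(ρg) = 458×1000 / (1000 × 9.81) = 46.69 m.
Velocity heads: v₁²/2g = 3.81²/19.62 = 0.740 m; v₂²/2g = 1.21²/19.62 = 0.075 m.
Total head H = z₁ + ψ₁ + v₁²/2g = 272.06 + 46.69 + 0.740 = 319.49 m.
ψ₂ = H − z₂ − v₂²/2g = 319.49 − 266.00 − 0.075 = 53.42 m.
P₂ = ρgψ₂ = 1000 × 9.81 × 53.42 ≈ 524 kPa.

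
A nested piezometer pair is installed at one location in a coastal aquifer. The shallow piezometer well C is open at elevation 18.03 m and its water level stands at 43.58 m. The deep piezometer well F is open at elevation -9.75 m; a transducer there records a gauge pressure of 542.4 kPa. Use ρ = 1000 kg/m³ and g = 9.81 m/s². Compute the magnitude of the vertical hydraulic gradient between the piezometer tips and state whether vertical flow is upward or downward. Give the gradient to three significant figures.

|i_v| ≈ 0.0706; vertical flow is upward

Total head at well C: h = 43.58 m (water level in the standpipe).
Pressure head at well F: ψ = P/(ρg) = 542.4×1000 / (1000 × 9.81) = 55.29 m.
Total head at well F: h = z + ψ = -9.75 + 55.29 = 45.54 m.
Δh = h(well C) − h(well F) = 43.58 − 45.54 = -1.96 m.
Vertical separation Δz = 18.03 − (-9.75) = 27.78 m.
|i_v| = |Δh| / Δz = 1.96 / 27.78 = 0.0706.
Head is higher in the deep piezometer, so vertical flow is upward (discharge condition).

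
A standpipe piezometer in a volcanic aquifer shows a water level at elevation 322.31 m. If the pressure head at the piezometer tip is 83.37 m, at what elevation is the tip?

z = h − ψ = 322.31 − 83.37 = 238.94 m.

z ≈ 238.94 m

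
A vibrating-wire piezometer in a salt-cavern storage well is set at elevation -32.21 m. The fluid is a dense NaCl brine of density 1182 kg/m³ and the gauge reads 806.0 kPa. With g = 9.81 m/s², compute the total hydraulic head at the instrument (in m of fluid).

h ≈ 37.30 m

ψ = P/(ρg) = 806.0×1000 / (1182 × 9.81) = 69.51 m.
h = z + ψ = -32.21 + 69.51 = 37.30 m.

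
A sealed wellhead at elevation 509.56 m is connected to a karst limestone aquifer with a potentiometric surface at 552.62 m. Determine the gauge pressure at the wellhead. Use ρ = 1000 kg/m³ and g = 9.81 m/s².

Head above the cap: Δh = 552.62 − 509.56 = 43.06 m.
P = ρgΔh = 1000 × 9.81 × 43.06 = 422419 Pa ≈ 422 kPa.

P ≈ 422 kPa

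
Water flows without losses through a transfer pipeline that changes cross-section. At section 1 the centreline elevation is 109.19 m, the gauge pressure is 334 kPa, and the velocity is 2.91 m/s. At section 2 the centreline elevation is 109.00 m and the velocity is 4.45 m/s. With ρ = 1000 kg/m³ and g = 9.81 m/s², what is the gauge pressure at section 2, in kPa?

P₂ ≈ 330 kPa

Pressure head at 1: ψ₁ = P₁/(ρg) = 334×1000 / (1000 × 9.81) = 34.05 m.
Velocity heads: v₁²/2g = 2.91²/19.62 = 0.432 m; v₂²/2g = 4.45²/19.62 = 1.009 m.
Total head H = z₁ + ψ₁ + v₁²/2g = 109.19 + 34.05 + 0.432 = 143.67 m.
ψ₂ = H − z₂ − v₂²/2g = 143.67 − 109.00 − 1.009 = 33.66 m.
P₂ = ρgψ₂ = 1000 × 9.81 × 33.66 ≈ 330 kPa.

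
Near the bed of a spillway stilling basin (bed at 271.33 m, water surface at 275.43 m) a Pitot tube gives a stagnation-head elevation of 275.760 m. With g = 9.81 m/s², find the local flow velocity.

Near the bed, under hydrostatic conditions, the piezometric head (z + ψ) equals the free-surface elevation, 275.43 m.
Velocity head = total − piezometric = 275.760 − 275.43 = 0.330 m.
v = √(2g·h_v) = √(2 × 9.81 × 0.330) = 2.54 m/s.

v ≈ 2.54 m/s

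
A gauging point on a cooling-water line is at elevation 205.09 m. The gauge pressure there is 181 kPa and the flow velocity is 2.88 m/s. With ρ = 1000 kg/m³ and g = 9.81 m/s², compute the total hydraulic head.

Pressure head ψ = P/(ρg) = 181×1000 / (1000 × 9.81) = 18.45 m.
Velocity head = v²/(2g) = 2.88² / (2 × 9.81) = 0.423 m.
h = z + ψ + v²/(2g) = 205.09 + 18.45 + 0.423 = 223.96 m.

h ≈ 223.96 m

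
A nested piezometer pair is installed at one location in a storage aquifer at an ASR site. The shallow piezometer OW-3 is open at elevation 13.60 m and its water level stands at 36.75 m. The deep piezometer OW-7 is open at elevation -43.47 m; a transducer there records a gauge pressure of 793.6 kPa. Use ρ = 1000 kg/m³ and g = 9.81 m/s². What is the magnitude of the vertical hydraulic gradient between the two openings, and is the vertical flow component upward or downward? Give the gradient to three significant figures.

|i_v| ≈ 0.0119; vertical flow is upward

Total head at OW-3: h = 36.75 m (water level in the standpipe).
Pressure head at OW-7: ψ = P/(ρg) = 793.6×1000 / (1000 × 9.81) = 80.90 m.
Total head at OW-7: h = z + ψ = -43.47 + 80.90 = 37.43 m.
Δh = h(OW-3) − h(OW-7) = 36.75 − 37.43 = -0.68 m.
Vertical separation Δz = 13.60 − (-43.47) = 57.07 m.
|i_v| = |Δh| / Δz = 0.68 / 57.07 = 0.0119.
Head is higher in the deep piezometer, so vertical flow is upward (discharge condition).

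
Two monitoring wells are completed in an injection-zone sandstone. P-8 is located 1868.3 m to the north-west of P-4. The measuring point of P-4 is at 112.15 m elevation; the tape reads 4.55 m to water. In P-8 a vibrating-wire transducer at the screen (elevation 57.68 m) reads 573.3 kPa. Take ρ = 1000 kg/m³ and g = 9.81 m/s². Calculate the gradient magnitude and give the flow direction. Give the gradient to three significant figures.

Total head at P-4: h = 112.15 − 4.55 = 107.60 m.
Pressure head at P-8: ψ = P/(ρg) = 573.3×1000 / (1000 × 9.81) = 58.44 m.
Total head at P-8: h = z + ψ = 57.68 + 58.44 = 116.12 m.
Head difference: h(P-4) − h(P-8) = 107.60 − 116.12 = -8.52 m.
Hydraulic gradient: i = |Δh| / L = 8.52 / 1868.3 = 0.00456.
Flow is from higher to lower head: from P-8 toward P-4, i.e. toward the south-east.

i ≈ 0.00456; groundwater flows toward the south-east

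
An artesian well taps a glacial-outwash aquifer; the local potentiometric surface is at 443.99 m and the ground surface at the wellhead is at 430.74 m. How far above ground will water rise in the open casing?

≈ 13.25 m above ground

Water rises to the potentiometric surface, so the rise above ground = 443.99 − 430.74 = 13.25 m.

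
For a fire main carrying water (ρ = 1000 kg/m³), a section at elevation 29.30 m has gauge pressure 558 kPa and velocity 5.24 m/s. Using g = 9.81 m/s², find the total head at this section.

Pressure head ψ = P/(ρg) = 558×1000 / (1000 × 9.81) = 56.88 m.
Velocity head = v²/(2g) = 5.24² / (2 × 9.81) = 1.399 m.
h = z + ψ + v²/(2g) = 29.30 + 56.88 + 1.399 = 87.58 m.

h ≈ 87.58 m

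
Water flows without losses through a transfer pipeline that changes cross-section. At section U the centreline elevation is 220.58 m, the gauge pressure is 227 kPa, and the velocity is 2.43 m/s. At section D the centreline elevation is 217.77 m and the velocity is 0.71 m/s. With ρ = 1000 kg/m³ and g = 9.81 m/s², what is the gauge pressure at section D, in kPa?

Pressure head at U: ψ₁ = P₁/(ρg) = 227×1000 / (1000 × 9.81) = 23.14 m.
Velocity heads: v₁²/2g = 2.43²/19.62 = 0.301 m; v₂²/2g = 0.71²/19.62 = 0.026 m.
Total head H = z₁ + ψ₁ + v₁²/2g = 220.58 + 23.14 + 0.301 = 244.02 m.
ψ₂ = H − z₂ − v₂²/2g = 244.02 − 217.77 − 0.026 = 26.22 m.
P₂ = ρgψ₂ = 1000 × 9.81 × 26.22 ≈ 257 kPa.

P₂ ≈ 257 kPa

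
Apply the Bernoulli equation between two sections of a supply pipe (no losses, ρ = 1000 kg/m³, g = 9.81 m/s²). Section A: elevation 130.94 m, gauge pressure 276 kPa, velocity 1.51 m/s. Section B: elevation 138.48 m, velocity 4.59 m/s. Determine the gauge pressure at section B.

P₂ ≈ 193 kPa

Pressure head at A: ψ₁ = P₁/(ρg) = 276×1000 / (1000 × 9.81) = 28.13 m.
Velocity heads: v₁²/2g = 1.51²/19.62 = 0.116 m; v₂²/2g = 4.59²/19.62 = 1.074 m.
Total head H = z₁ + ψ₁ + v₁²/2g = 130.94 + 28.13 + 0.116 = 159.19 m.
ψ₂ = H − z₂ − v₂²/2g = 159.19 − 138.48 − 1.074 = 19.64 m.
P₂ = ρgψ₂ = 1000 × 9.81 × 19.64 ≈ 193 kPa.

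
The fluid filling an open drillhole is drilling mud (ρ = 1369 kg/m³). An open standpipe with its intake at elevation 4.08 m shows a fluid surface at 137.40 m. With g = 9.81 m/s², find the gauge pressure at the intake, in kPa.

P ≈ 1790 kPa

Pressure head ψ = h − z = 137.40 − 4.08 = 133.32 m.
P = ρgψ = 1369 × 9.81 × 133.32 = 1790473 Pa ≈ 1790 kPa.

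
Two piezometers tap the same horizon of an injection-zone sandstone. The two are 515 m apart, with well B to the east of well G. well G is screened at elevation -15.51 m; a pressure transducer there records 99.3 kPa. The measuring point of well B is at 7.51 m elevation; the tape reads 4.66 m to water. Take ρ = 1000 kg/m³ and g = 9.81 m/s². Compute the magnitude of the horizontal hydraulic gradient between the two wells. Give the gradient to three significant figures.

Pressure head at well G: ψ = P/(ρg) = 99.3×1000 / (1000 × 9.81) = 10.12 m.
Total head at well G: h = z + ψ = -15.51 + 10.12 = -5.39 m.
Total head at well B: h = 7.51 − 4.66 = 2.85 m.
Head difference: h(well G) − h(well B) = -5.39 − 2.85 = -8.24 m.
Hydraulic gradient: i = |Δh| / L = 8.24 / 515 = 0.0160.

i ≈ 0.0160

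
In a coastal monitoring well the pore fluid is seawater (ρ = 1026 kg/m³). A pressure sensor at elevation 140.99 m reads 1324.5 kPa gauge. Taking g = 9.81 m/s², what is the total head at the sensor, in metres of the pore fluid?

h ≈ 272.58 m

ψ = P/(ρg) = 1324.5×1000 / (1026 × 9.81) = 131.59 m.
h = z + ψ = 140.99 + 131.59 = 272.58 m.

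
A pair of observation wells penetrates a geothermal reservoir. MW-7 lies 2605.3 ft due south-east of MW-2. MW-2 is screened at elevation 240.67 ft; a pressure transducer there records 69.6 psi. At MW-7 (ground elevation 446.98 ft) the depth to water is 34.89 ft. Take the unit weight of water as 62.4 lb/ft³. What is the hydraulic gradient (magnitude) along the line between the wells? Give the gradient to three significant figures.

Pressure head at MW-2: ψ = 144·P/γ = 144 × 69.6 / 62.4 = 160.62 ft.
Total head at MW-2: h = z + ψ = 240.67 + 160.62 = 401.29 ft.
Total head at MW-7: h = 446.98 − 34.89 = 412.09 ft.
Head difference: h(MW-2) − h(MW-7) = 401.29 − 412.09 = -10.80 ft.
Hydraulic gradient: i = |Δh| / L = 10.80 / 2605.3 = 0.00415.

i ≈ 0.00415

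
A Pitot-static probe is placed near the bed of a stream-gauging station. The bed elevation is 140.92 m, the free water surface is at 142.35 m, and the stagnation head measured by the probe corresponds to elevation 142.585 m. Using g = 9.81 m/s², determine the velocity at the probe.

v ≈ 2.15 m/s

Near the bed, under hydrostatic conditions, the piezometric head (z + ψ) equals the free-surface elevation, 142.35 m.
Velocity head = total − piezometric = 142.585 − 142.35 = 0.235 m.
v = √(2g·h_v) = √(2 × 9.81 × 0.235) = 2.15 m/s.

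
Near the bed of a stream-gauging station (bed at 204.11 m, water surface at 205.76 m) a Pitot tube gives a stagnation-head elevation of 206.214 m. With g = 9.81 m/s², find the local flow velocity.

v ≈ 2.98 m/s

Near the bed, under hydrostatic conditions, the piezometric head (z + ψ) equals the free-surface elevation, 205.76 m.
Velocity head = total − piezometric = 206.214 − 205.76 = 0.454 m.
v = √(2g·h_v) = √(2 × 9.81 × 0.454) = 2.98 m/s.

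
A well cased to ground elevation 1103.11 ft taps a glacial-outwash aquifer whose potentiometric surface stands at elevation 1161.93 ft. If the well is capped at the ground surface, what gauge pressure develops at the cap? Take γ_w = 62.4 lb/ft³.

Head above the cap: Δh = 1161.93 − 1103.11 = 58.82 ft.
P = γΔh/144 = 62.4 × 58.82 / 144 = 25.5 psi.

P ≈ 25.5 psi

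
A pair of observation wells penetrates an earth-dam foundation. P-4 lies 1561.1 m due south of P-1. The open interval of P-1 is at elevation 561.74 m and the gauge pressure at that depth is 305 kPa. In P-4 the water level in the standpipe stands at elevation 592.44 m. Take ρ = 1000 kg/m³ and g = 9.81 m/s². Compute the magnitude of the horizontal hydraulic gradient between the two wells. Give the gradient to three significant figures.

i ≈ 0.000250

Pressure head at P-1: ψ = P/(ρg) = 305×1000 / (1000 × 9.81) = 31.09 m.
Total head at P-1: h = z + ψ = 561.74 + 31.09 = 592.83 m.
Total head at P-4: h = 592.44 m (water level in the piezometer is the total head).
Head difference: h(P-1) − h(P-4) = 592.83 − 592.44 = 0.39 m.
Hydraulic gradient: i = |Δh| / L = 0.39 / 1561.1 = 0.000250.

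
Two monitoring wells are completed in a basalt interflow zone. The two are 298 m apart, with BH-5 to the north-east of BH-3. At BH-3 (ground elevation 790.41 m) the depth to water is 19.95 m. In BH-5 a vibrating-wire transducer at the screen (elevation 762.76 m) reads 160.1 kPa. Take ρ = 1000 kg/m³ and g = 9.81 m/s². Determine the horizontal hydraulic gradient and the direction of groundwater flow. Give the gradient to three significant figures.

i ≈ 0.0289; groundwater flows toward the south-west

Total head at BH-3: h = 790.41 − 19.95 = 770.46 m.
Pressure head at BH-5: ψ = P/(ρg) = 160.1×1000 / (1000 × 9.81) = 16.32 m.
Total head at BH-5: h = z + ψ = 762.76 + 16.32 = 779.08 m.
Head difference: h(BH-3) − h(BH-5) = 770.46 − 779.08 = -8.62 m.
Hydraulic gradient: i = |Δh| / L = 8.62 / 298 = 0.0289.
Flow is from higher to lower head: from BH-5 toward BH-3, i.e. toward the south-west.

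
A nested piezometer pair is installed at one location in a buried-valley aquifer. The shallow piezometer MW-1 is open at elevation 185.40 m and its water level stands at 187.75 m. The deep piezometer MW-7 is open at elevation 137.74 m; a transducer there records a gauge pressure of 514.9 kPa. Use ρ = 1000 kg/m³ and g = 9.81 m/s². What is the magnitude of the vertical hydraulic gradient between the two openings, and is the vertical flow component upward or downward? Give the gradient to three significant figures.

Total head at MW-1: h = 187.75 m (water level in the standpipe).
Pressure head at MW-7: ψ = P/(ρg) = 514.9×1000 / (1000 × 9.81) = 52.49 m.
Total head at MW-7: h = z + ψ = 137.74 + 52.49 = 190.23 m.
Δh = h(MW-1) − h(MW-7) = 187.75 − 190.23 = -2.48 m.
Vertical separation Δz = 185.40 − 137.74 = 47.66 m.
|i_v| = |Δh| / Δz = 2.48 / 47.66 = 0.0520.
Head is higher in the deep piezometer, so vertical flow is upward (discharge condition).

|i_v| ≈ 0.0520; vertical flow is upward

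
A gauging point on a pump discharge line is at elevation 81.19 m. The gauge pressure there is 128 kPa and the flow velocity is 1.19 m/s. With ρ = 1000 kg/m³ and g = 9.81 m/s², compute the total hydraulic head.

h ≈ 94.31 m

Pressure head ψ = P/(ρg) = 128×1000 / (1000 × 9.81) = 13.05 m.
Velocity head = v²/(2g) = 1.19² / (2 × 9.81) = 0.072 m.
h = z + ψ + v²/(2g) = 81.19 + 13.05 + 0.072 = 94.31 m.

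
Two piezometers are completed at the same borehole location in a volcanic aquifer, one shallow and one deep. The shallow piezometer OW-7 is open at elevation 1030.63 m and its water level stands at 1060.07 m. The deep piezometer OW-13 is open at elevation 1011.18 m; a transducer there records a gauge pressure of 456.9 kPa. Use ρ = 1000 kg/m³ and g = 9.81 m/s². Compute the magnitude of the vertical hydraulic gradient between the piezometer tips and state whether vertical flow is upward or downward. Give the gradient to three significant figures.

|i_v| ≈ 0.119; vertical flow is downward

Total head at OW-7: h = 1060.07 m (water level in the standpipe).
Pressure head at OW-13: ψ = P/(ρg) = 456.9×1000 / (1000 × 9.81) = 46.57 m.
Total head at OW-13: h = z + ψ = 1011.18 + 46.57 = 1057.75 m.
Δh = h(OW-7) − h(OW-13) = 1060.07 − 1057.75 = 2.32 m.
Vertical separation Δz = 1030.63 − 1011.18 = 19.45 m.
|i_v| = |Δh| / Δz = 2.32 / 19.45 = 0.119.
Head is higher in the shallow piezometer, so vertical flow is downward (recharge condition).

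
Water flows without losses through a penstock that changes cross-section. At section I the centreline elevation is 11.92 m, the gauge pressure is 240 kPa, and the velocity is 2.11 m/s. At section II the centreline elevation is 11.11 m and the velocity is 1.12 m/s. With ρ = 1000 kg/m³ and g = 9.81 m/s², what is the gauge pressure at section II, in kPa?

P₂ ≈ 250 kPa

Pressure head at I: ψ₁ = P₁/(ρg) = 240×1000 / (1000 × 9.81) = 24.46 m.
Velocity heads: v₁²/2g = 2.11²/19.62 = 0.227 m; v₂²/2g = 1.12²/19.62 = 0.064 m.
Total head H = z₁ + ψ₁ + v₁²/2g = 11.92 + 24.46 + 0.227 = 36.61 m.
ψ₂ = H − z₂ − v₂²/2g = 36.61 − 11.11 − 0.064 = 25.44 m.
P₂ = ρgψ₂ = 1000 × 9.81 × 25.44 ≈ 250 kPa.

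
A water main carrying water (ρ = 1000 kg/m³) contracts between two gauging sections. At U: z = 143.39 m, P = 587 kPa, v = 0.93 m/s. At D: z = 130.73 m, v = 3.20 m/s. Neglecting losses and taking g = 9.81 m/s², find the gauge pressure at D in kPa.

P₂ ≈ 707 kPa

Pressure head at U: ψ₁ = P₁/(ρg) = 587×1000 / (1000 × 9.81) = 59.84 m.
Velocity heads: v₁²/2g = 0.93²/19.62 = 0.044 m; v₂²/2g = 3.20²/19.62 = 0.522 m.
Total head H = z₁ + ψ₁ + v₁²/2g = 143.39 + 59.84 + 0.044 = 203.27 m.
ψ₂ = H − z₂ − v₂²/2g = 203.27 − 130.73 − 0.522 = 72.02 m.
P₂ = ρgψ₂ = 1000 × 9.81 × 72.02 ≈ 707 kPa.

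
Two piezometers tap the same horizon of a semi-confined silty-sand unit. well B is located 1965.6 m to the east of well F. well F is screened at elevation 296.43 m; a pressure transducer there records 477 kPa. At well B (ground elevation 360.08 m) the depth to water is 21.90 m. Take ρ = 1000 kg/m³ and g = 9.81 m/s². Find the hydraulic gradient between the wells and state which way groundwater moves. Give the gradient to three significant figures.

Pressure head at well F: ψ = P/(ρg) = 477×1000 / (1000 × 9.81) = 48.62 m.
Total head at well F: h = z + ψ = 296.43 + 48.62 = 345.05 m.
Total head at well B: h = 360.08 − 21.90 = 338.18 m.
Head difference: h(well F) − h(well B) = 345.05 − 338.18 = 6.87 m.
Hydraulic gradient: i = |Δh| / L = 6.87 / 1965.6 = 0.00350.
Flow is from higher to lower head: from well F toward well B, i.e. toward the east.

i ≈ 0.00350; groundwater flows toward the east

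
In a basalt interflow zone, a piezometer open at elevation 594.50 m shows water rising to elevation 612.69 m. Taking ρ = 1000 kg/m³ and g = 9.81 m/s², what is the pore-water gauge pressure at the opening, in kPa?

P ≈ 178 kPa

Pressure head ψ = h − z = 612.69 − 594.50 = 18.19 m.
P = ρgψ = 1000 × 9.81 × 18.19 = 178444 Pa ≈ 178 kPa.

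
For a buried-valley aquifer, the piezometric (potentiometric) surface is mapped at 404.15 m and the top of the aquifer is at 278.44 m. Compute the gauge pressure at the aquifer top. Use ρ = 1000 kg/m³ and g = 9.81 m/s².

P ≈ 1230 kPa

Pressure head at the aquifer top: ψ = h − z = 404.15 − 278.44 = 125.71 m.
P = ρgψ = 1000 × 9.81 × 125.71 = 1233215 Pa ≈ 1230 kPa.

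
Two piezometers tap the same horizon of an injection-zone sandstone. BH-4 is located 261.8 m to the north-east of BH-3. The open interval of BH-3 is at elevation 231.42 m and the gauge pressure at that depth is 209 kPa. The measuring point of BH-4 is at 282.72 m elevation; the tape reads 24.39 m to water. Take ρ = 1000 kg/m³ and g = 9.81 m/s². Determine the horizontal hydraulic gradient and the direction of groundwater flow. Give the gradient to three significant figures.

i ≈ 0.0214; groundwater flows toward the south-west

Pressure head at BH-3: ψ = P/(ρg) = 209×1000 / (1000 × 9.81) = 21.30 m.
Total head at BH-3: h = z + ψ = 231.42 + 21.30 = 252.72 m.
Total head at BH-4: h = 282.72 − 24.39 = 258.33 m.
Head difference: h(BH-3) − h(BH-4) = 252.72 − 258.33 = -5.61 m.
Hydraulic gradient: i = |Δh| / L = 5.61 / 261.8 = 0.0214.
Flow is from higher to lower head: from BH-4 toward BH-3, i.e. toward the south-west.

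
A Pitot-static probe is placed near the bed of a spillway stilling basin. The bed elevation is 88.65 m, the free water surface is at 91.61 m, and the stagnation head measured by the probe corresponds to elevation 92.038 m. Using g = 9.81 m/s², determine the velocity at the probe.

Near the bed, under hydrostatic conditions, the piezometric head (z + ψ) equals the free-surface elevation, 91.61 m.
Velocity head = total − piezometric = 92.038 − 91.61 = 0.428 m.
v = √(2g·h_v) = √(2 × 9.81 × 0.428) = 2.90 m/s.

v ≈ 2.90 m/s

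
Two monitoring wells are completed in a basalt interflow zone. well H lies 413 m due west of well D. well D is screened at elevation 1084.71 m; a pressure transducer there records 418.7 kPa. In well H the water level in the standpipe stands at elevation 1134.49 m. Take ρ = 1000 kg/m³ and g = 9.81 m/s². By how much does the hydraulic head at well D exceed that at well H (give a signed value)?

Δh ≈ -7.10 m

Pressure head at well D: ψ = P/(ρg) = 418.7×1000 / (1000 × 9.81) = 42.68 m.
Total head at well D: h = z + ψ = 1084.71 + 42.68 = 1127.39 m.
Total head at well H: h = 1134.49 m (water level in the piezometer is the total head).
Head difference: h(well D) − h(well H) = 1127.39 − 1134.49 = -7.10 m.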